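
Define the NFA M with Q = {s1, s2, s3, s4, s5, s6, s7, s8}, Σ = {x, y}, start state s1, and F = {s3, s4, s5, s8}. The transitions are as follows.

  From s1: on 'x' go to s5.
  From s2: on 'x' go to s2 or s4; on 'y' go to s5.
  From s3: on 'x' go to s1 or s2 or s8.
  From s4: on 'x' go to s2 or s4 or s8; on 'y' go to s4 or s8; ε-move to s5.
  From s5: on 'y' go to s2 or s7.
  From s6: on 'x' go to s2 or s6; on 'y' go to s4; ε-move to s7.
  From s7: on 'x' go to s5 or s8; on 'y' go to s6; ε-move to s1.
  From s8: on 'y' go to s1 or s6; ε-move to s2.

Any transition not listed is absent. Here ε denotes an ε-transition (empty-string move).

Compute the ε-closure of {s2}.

{s2}

Begin with {s2}.
No ε-moves leave this set, so the closure equals the set itself.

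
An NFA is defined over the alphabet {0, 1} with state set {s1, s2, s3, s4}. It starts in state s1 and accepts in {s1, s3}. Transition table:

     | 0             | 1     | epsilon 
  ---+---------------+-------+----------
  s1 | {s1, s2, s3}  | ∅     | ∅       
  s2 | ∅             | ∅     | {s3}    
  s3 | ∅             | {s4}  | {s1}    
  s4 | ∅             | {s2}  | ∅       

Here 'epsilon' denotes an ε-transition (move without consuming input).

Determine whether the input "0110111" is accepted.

Start in {s1}.
Read '0': {s1} → {s1, s2, s3}.
Read '1': {s1, s2, s3} → {s4}.
Read '1': {s4} → {s1, s2, s3}.
Read '0': {s1, s2, s3} → {s1, s2, s3}.
Read '1': {s1, s2, s3} → {s4}.
Read '1': {s4} → {s1, s2, s3}.
Read '1': {s1, s2, s3} → {s4}.
The final set {s4} contains no accepting state.

No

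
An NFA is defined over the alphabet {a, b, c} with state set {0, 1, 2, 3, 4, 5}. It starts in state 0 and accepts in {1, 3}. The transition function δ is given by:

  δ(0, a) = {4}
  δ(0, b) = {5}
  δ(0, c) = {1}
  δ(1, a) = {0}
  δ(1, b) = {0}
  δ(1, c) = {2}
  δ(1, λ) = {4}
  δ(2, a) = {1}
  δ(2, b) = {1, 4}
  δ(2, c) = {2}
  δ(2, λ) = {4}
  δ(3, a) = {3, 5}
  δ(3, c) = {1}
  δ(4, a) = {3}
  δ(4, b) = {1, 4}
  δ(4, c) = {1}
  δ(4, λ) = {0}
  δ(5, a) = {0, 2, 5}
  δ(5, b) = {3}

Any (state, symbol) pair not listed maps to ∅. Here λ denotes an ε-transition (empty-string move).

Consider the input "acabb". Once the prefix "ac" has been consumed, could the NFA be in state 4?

Yes

Start in {0}.
Read 'a': {0} → {0, 4}.
Read 'c': {0, 4} → {0, 1, 4}.
State 4 is in {0, 1, 4}.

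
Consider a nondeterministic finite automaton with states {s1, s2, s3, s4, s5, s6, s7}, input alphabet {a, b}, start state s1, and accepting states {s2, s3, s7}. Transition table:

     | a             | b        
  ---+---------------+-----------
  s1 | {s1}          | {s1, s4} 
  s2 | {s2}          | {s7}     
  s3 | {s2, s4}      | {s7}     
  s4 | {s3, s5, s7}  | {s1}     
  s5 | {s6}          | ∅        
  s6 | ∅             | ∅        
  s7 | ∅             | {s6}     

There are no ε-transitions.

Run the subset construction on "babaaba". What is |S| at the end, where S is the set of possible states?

Start in {s1}.
Read 'b': s1→{s1, s4}; now {s1, s4}.
Read 'a': s1→{s1}, s4→{s3, s5, s7}; now {s1, s3, s5, s7}.
Read 'b': s1→{s1, s4}, s3→{s7}, s5→∅, s7→{s6}; now {s1, s4, s6, s7}.
Read 'a': s1→{s1}, s4→{s3, s5, s7}, s6→∅, s7→∅; now {s1, s3, s5, s7}.
Read 'a': s1→{s1}, s3→{s2, s4}, s5→{s6}, s7→∅; now {s1, s2, s4, s6}.
Read 'b': s1→{s1, s4}, s2→{s7}, s4→{s1}, s6→∅; now {s1, s4, s7}.
Read 'a': s1→{s1}, s4→{s3, s5, s7}, s7→∅; now {s1, s3, s5, s7}.
That set has 4 states.

4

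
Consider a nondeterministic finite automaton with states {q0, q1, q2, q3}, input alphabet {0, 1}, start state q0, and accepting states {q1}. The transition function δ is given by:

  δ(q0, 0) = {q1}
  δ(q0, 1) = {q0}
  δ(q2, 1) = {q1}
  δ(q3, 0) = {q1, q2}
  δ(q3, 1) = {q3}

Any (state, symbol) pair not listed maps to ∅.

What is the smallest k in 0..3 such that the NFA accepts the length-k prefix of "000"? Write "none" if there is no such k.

1

Start in {q0}.
Read '0': q0→{q1}; now {q1}.
None of the earlier sets intersect F, but {q1} does.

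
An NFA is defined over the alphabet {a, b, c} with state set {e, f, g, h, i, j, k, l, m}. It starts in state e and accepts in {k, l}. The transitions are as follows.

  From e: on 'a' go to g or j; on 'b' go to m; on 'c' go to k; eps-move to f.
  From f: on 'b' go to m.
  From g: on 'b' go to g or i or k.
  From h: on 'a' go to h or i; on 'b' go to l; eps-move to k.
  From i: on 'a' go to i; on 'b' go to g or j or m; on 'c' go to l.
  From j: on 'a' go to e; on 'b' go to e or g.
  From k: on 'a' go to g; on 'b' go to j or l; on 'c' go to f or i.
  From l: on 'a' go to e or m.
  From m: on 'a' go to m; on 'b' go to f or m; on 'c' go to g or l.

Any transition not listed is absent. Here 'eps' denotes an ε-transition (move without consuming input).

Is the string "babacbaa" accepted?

No

Start: ε-closure({e}) = {e, f}.
Read 'b': {e, f} → {m}.
Read 'a': {m} → {m}.
Read 'b': {m} → {f, m}.
Read 'a': {f, m} → {m}.
Read 'c': {m} → {g, l}.
Read 'b': {g, l} → {g, i, k}.
Read 'a': {g, i, k} → {g, i}.
Read 'a': {g, i} → {i}.
The final set {i} contains no accepting state.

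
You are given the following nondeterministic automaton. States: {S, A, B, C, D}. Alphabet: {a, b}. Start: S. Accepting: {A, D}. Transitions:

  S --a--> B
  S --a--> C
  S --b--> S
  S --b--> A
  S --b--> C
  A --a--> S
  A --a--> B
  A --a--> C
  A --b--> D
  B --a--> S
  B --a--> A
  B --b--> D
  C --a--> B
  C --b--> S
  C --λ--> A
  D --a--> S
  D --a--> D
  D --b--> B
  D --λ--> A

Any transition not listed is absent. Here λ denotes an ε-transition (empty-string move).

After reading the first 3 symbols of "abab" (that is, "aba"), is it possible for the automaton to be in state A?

Start in {S}.
Read 'a': S→{B, C}; union {B, C}; ε-closure = {A, B, C}.
Read 'b': A→{D}, B→{D}, C→{S}; union {S, D}; ε-closure = {S, A, D}.
Read 'a': S→{B, C}, A→{S, B, C}, D→{S, D}; union {S, B, C, D}; ε-closure = {S, A, B, C, D}.
State A is in {S, A, B, C, D}.

Yes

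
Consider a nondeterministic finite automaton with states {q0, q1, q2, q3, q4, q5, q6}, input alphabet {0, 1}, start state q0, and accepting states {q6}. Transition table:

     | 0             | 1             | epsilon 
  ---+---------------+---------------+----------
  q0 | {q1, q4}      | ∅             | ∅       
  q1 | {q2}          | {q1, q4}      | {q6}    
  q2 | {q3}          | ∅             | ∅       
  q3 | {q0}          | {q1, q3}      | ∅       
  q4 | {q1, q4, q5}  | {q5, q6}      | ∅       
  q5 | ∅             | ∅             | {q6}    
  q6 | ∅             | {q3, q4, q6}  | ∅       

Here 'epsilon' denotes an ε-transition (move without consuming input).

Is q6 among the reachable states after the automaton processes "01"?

Yes

Start in {q0}.
Read '0': q0→{q1, q4}; union {q1, q4}; ε-closure = {q1, q4, q6}.
Read '1': q1→{q1, q4}, q4→{q5, q6}, q6→{q3, q4, q6}; now {q1, q3, q4, q5, q6}.
State q6 is in {q1, q3, q4, q5, q6}.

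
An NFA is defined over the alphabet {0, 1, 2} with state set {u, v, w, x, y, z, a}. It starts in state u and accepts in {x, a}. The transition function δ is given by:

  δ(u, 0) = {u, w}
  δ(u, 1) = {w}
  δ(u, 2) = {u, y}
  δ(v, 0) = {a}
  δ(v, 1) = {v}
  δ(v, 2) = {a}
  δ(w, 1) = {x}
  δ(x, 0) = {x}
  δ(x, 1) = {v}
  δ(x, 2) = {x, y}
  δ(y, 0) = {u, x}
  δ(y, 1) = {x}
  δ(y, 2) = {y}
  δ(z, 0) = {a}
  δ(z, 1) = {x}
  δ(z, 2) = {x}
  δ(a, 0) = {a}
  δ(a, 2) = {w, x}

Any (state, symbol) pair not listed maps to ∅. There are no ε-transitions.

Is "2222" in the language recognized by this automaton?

Start in {u}.
Read '2': {u} → {u, y}.
Read '2': {u, y} → {u, y}.
Read '2': {u, y} → {u, y}.
Read '2': {u, y} → {u, y}.
The final set {u, y} contains no accepting state.

No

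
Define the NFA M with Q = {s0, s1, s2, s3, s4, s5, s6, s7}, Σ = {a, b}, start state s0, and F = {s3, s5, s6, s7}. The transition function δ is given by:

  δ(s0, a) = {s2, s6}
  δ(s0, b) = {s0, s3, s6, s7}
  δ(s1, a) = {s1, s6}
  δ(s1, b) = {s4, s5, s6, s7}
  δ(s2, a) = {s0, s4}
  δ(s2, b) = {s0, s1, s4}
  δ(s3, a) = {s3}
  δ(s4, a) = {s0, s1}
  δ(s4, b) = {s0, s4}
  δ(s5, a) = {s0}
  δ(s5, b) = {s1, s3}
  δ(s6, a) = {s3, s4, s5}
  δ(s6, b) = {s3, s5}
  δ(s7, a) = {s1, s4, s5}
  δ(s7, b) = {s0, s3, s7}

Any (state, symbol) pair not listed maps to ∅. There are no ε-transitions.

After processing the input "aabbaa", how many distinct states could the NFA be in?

7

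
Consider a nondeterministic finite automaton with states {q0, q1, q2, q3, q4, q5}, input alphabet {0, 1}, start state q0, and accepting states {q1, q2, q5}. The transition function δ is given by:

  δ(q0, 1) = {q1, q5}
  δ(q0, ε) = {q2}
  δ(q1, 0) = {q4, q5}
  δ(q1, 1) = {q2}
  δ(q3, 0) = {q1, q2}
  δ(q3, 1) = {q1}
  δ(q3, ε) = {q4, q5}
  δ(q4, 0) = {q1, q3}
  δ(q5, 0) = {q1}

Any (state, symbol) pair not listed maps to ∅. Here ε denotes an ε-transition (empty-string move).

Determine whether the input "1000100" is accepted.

Start: ε-closure({q0}) = {q0, q2}.
Read '1': q0→{q1, q5}, q2→∅; now {q1, q5}.
Read '0': q1→{q4, q5}, q5→{q1}; now {q1, q4, q5}.
Read '0': q1→{q4, q5}, q4→{q1, q3}, q5→{q1}; now {q1, q3, q4, q5}.
Read '0': q1→{q4, q5}, q3→{q1, q2}, q4→{q1, q3}, q5→{q1}; now {q1, q2, q3, q4, q5}.
Read '1': q1→{q2}, q2→∅, q3→{q1}, q4→∅, q5→∅; now {q1, q2}.
Read '0': q1→{q4, q5}, q2→∅; now {q4, q5}.
Read '0': q4→{q1, q3}, q5→{q1}; union {q1, q3}; ε-closure = {q1, q3, q4, q5}.
The final set {q1, q3, q4, q5} contains the accepting states q1, q5.

Yes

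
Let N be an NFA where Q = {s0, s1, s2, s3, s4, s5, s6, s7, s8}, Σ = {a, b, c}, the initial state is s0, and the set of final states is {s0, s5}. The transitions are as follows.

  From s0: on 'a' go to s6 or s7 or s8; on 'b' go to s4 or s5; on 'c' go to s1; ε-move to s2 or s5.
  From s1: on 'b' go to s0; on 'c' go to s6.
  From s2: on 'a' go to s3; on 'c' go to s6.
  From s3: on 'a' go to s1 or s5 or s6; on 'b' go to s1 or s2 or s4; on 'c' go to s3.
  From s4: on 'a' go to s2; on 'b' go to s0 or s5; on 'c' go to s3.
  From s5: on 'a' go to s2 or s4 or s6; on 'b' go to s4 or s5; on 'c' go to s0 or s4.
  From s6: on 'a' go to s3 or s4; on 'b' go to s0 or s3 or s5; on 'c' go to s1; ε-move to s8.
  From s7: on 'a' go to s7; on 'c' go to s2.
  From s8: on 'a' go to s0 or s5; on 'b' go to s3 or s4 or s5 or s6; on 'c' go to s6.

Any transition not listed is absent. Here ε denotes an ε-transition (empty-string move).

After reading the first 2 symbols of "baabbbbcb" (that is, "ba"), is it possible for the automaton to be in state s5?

Start: ε-closure({s0}) = {s0, s2, s5}.
Read 'b': s0→{s4, s5}, s2→∅, s5→{s4, s5}; now {s4, s5}.
Read 'a': s4→{s2}, s5→{s2, s4, s6}; union {s2, s4, s6}; ε-closure = {s2, s4, s6, s8}.
State s5 is not in {s2, s4, s6, s8}.

No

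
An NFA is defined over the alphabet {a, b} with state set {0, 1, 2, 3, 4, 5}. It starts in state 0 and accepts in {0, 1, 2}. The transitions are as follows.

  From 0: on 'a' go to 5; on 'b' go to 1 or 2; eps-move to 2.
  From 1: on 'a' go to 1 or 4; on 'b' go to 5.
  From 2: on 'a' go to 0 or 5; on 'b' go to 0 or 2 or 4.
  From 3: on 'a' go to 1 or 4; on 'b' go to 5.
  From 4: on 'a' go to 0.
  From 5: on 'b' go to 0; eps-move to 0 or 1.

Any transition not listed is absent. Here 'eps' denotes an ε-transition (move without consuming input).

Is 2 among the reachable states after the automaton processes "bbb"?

Start: ε-closure({0}) = {0, 2}.
Read 'b': {0, 2} → {0, 1, 2, 4}.
Read 'b': {0, 1, 2, 4} → {0, 1, 2, 4, 5}.
Read 'b': {0, 1, 2, 4, 5} → {0, 1, 2, 4, 5}.
State 2 is in {0, 1, 2, 4, 5}.

Yes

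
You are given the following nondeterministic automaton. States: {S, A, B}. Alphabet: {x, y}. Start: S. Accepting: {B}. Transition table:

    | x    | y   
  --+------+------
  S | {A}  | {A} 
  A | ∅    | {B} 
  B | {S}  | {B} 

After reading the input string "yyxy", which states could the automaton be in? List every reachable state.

{A}

Start in {S}.
Read 'y': S→{A}; now {A}.
Read 'y': A→{B}; now {B}.
Read 'x': B→{S}; now {S}.
Read 'y': S→{A}; now {A}.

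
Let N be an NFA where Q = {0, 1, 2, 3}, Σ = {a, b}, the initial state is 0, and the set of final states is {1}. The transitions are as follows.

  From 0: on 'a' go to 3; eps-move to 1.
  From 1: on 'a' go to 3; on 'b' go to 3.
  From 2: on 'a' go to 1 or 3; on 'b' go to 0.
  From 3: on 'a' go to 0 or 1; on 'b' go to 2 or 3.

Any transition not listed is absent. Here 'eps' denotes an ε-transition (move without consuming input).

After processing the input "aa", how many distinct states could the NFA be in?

2

Start: ε-closure({0}) = {0, 1}.
Read 'a': 0→{3}, 1→{3}; now {3}.
Read 'a': 3→{0, 1}; now {0, 1}.
That set has 2 states.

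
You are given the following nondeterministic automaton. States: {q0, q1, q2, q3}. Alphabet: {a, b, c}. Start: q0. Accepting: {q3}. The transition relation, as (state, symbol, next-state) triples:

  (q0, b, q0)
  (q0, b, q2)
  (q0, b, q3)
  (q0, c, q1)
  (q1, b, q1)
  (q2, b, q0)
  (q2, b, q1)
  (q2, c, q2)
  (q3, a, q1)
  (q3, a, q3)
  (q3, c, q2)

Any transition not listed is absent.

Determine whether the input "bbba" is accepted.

Start in {q0}.
Read 'b': {q0} → {q0, q2, q3}.
Read 'b': {q0, q2, q3} → {q0, q1, q2, q3}.
Read 'b': {q0, q1, q2, q3} → {q0, q1, q2, q3}.
Read 'a': {q0, q1, q2, q3} → {q1, q3}.
The final set {q1, q3} contains the accepting state q3.

Yes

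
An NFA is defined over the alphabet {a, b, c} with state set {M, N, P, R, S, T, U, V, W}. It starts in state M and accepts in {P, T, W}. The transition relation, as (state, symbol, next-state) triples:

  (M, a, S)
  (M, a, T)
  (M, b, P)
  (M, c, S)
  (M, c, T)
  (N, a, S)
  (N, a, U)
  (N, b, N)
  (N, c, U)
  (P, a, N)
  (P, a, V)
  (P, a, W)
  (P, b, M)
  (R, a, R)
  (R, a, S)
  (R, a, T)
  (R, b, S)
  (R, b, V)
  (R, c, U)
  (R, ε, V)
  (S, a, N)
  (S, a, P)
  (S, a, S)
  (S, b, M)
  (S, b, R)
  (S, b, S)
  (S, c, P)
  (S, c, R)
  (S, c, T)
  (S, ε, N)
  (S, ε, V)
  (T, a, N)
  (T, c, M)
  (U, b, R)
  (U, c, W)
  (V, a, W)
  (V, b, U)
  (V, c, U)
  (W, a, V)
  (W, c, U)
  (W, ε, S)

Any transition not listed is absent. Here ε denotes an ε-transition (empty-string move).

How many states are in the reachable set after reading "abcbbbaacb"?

7

Start in {M}.
Read 'a': {M} → {N, S, T, V}.
Read 'b': {N, S, T, V} → {M, N, R, S, U, V}.
Read 'c': {M, N, R, S, U, V} → {N, P, R, S, T, U, V, W}.
Read 'b': {N, P, R, S, T, U, V, W} → {M, N, R, S, U, V}.
Read 'b': {M, N, R, S, U, V} → {M, N, P, R, S, U, V}.
Read 'b': {M, N, P, R, S, U, V} → {M, N, P, R, S, U, V}.
Read 'a': {M, N, P, R, S, U, V} → {N, P, R, S, T, U, V, W}.
Read 'a': {N, P, R, S, T, U, V, W} → {N, P, R, S, T, U, V, W}.
Read 'c': {N, P, R, S, T, U, V, W} → {M, N, P, R, S, T, U, V, W}.
Read 'b': {M, N, P, R, S, T, U, V, W} → {M, N, P, R, S, U, V}.
That set has 7 states.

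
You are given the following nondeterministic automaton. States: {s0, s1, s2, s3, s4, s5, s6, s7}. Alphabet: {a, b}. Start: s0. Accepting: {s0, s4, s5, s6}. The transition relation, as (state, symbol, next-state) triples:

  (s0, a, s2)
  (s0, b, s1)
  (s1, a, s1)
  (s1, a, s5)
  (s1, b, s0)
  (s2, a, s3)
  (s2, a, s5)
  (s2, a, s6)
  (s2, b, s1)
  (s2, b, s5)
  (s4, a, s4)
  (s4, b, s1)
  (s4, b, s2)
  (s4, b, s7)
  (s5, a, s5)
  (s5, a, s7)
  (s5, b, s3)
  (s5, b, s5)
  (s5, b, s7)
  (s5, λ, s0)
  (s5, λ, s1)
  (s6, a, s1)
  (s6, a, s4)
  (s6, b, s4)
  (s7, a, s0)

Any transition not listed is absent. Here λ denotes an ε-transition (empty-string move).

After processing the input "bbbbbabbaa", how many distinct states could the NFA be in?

7

Start in {s0}.
Read 'b': {s0} → {s1}.
Read 'b': {s1} → {s0}.
Read 'b': {s0} → {s1}.
Read 'b': {s1} → {s0}.
Read 'b': {s0} → {s1}.
Read 'a': {s1} → {s0, s1, s5}.
Read 'b': {s0, s1, s5} → {s0, s1, s3, s5, s7}.
Read 'b': {s0, s1, s3, s5, s7} → {s0, s1, s3, s5, s7}.
Read 'a': {s0, s1, s3, s5, s7} → {s0, s1, s2, s5, s7}.
Read 'a': {s0, s1, s2, s5, s7} → {s0, s1, s2, s3, s5, s6, s7}.
That set has 7 states.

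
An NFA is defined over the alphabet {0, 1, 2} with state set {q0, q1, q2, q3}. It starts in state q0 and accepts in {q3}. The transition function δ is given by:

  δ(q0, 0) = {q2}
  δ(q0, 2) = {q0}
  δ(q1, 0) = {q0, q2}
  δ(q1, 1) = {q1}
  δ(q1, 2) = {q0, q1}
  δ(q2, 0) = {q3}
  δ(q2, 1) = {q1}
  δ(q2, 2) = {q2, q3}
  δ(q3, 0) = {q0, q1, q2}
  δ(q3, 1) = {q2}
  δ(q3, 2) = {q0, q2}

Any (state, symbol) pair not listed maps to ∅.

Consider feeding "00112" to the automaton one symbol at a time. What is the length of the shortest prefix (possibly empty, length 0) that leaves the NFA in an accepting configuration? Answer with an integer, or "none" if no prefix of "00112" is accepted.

2

Start in {q0}.
Read '0': q0→{q2}; now {q2}.
Read '0': q2→{q3}; now {q3}.
None of the earlier sets intersect F, but {q3} does.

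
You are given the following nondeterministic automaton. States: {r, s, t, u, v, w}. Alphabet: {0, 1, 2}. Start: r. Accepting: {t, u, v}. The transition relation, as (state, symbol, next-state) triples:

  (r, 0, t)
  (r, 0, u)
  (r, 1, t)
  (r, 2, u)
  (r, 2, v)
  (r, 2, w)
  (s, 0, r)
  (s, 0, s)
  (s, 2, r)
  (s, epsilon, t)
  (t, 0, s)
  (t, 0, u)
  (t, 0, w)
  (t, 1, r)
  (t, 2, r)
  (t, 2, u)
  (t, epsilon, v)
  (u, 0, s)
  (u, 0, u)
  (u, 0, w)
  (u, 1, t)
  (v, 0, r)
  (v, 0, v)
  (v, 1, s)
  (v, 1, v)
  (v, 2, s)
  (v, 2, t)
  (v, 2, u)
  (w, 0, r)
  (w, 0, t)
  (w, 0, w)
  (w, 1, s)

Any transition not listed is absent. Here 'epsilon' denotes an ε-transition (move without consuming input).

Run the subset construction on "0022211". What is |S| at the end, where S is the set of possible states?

Start in {r}.
Read '0': r→{t, u}; union {t, u}; ε-closure = {t, u, v}.
Read '0': t→{s, u, w}, u→{s, u, w}, v→{r, v}; union {r, s, u, v, w}; ε-closure = {r, s, t, u, v, w}.
Read '2': r→{u, v, w}, s→{r}, t→{r, u}, u→∅, v→{s, t, u}, w→∅; now {r, s, t, u, v, w}.
Read '2': r→{u, v, w}, s→{r}, t→{r, u}, u→∅, v→{s, t, u}, w→∅; now {r, s, t, u, v, w}.
Read '2': r→{u, v, w}, s→{r}, t→{r, u}, u→∅, v→{s, t, u}, w→∅; now {r, s, t, u, v, w}.
Read '1': r→{t}, s→∅, t→{r}, u→{t}, v→{s, v}, w→{s}; now {r, s, t, v}.
Read '1': r→{t}, s→∅, t→{r}, v→{s, v}; now {r, s, t, v}.
That set has 4 states.

4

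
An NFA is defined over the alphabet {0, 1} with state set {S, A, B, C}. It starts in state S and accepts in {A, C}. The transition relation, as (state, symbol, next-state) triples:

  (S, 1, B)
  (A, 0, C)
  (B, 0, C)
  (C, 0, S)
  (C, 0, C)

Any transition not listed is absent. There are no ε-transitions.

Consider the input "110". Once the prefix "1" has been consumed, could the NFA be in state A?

No

Start in {S}.
Read '1': S→{B}; now {B}.
State A is not in {B}.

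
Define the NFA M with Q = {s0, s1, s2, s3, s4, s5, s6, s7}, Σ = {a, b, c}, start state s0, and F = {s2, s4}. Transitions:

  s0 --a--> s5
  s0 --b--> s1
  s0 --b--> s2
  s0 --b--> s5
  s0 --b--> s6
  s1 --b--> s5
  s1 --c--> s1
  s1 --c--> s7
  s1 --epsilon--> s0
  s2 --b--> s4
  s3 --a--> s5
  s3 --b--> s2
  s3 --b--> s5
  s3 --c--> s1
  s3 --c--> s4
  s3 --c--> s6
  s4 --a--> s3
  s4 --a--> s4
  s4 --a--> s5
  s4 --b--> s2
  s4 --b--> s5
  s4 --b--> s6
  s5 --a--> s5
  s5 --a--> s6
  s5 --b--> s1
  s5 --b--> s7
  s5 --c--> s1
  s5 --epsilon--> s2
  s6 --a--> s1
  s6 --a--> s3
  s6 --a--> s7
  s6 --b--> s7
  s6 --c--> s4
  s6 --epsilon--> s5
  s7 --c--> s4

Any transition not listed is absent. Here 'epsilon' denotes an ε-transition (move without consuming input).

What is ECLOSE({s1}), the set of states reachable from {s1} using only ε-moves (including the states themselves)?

{s0, s1}

Begin with {s1}.
ε-move s1 → s0; add s0.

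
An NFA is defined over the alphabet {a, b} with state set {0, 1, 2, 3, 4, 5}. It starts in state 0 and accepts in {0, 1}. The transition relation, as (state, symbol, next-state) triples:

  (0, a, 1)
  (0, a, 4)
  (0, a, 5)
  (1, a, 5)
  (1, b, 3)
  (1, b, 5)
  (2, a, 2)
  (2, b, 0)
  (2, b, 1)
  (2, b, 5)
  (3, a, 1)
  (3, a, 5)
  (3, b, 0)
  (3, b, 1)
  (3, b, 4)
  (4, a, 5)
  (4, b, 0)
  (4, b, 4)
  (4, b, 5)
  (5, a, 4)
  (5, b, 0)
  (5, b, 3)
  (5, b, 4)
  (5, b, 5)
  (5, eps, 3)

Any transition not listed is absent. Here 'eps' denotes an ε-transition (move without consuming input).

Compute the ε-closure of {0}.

{0}

Begin with {0}.
No ε-moves leave this set, so the closure equals the set itself.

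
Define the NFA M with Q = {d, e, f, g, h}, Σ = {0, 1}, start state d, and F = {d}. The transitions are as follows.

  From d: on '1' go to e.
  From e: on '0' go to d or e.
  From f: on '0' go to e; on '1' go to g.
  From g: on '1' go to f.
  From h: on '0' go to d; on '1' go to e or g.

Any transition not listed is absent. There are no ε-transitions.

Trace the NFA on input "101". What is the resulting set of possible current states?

Start in {d}.
Read '1': {d} → {e}.
Read '0': {e} → {d, e}.
Read '1': {d, e} → {e}.

{e}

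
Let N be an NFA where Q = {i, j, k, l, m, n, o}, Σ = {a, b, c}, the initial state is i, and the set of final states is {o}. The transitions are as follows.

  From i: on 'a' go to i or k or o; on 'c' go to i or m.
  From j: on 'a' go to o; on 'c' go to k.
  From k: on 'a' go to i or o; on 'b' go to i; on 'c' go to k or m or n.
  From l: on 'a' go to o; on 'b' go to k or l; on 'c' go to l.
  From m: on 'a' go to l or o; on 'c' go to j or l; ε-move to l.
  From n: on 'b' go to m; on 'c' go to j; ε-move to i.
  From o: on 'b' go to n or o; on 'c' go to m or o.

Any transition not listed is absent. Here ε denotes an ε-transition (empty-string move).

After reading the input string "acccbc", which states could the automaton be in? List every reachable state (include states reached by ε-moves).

Start in {i}.
Read 'a': {i} → {i, k, o}.
Read 'c': {i, k, o} → {i, k, l, m, n, o}.
Read 'c': {i, k, l, m, n, o} → {i, j, k, l, m, n, o}.
Read 'c': {i, j, k, l, m, n, o} → {i, j, k, l, m, n, o}.
Read 'b': {i, j, k, l, m, n, o} → {i, k, l, m, n, o}.
Read 'c': {i, k, l, m, n, o} → {i, j, k, l, m, n, o}.

{i, j, k, l, m, n, o}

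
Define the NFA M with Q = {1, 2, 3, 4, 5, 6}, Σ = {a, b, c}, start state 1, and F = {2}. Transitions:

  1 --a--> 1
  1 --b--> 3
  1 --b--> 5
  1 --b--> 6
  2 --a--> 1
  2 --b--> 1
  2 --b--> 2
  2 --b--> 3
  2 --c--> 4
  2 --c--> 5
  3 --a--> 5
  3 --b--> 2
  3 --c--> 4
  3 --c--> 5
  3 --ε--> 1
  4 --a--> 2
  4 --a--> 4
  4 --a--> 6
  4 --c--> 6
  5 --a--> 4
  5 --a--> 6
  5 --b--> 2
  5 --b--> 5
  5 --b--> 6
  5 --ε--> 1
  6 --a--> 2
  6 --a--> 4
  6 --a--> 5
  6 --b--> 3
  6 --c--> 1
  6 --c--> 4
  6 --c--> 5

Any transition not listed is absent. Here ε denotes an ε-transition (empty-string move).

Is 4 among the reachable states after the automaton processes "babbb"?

Start in {1}.
Read 'b': 1→{3, 5, 6}; union {3, 5, 6}; ε-closure = {1, 3, 5, 6}.
Read 'a': 1→{1}, 3→{5}, 5→{4, 6}, 6→{2, 4, 5}; now {1, 2, 4, 5, 6}.
Read 'b': 1→{3, 5, 6}, 2→{1, 2, 3}, 4→∅, 5→{2, 5, 6}, 6→{3}; now {1, 2, 3, 5, 6}.
Read 'b': 1→{3, 5, 6}, 2→{1, 2, 3}, 3→{2}, 5→{2, 5, 6}, 6→{3}; now {1, 2, 3, 5, 6}.
Read 'b': 1→{3, 5, 6}, 2→{1, 2, 3}, 3→{2}, 5→{2, 5, 6}, 6→{3}; now {1, 2, 3, 5, 6}.
State 4 is not in {1, 2, 3, 5, 6}.

No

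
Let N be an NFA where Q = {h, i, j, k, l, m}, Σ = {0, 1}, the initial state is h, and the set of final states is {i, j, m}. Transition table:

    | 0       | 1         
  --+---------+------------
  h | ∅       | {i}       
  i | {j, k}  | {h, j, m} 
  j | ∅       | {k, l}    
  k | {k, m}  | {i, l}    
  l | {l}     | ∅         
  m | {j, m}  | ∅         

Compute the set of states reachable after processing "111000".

Start in {h}.
Read '1': {h} → {i}.
Read '1': {i} → {h, j, m}.
Read '1': {h, j, m} → {i, k, l}.
Read '0': {i, k, l} → {j, k, l, m}.
Read '0': {j, k, l, m} → {j, k, l, m}.
Read '0': {j, k, l, m} → {j, k, l, m}.

{j, k, l, m}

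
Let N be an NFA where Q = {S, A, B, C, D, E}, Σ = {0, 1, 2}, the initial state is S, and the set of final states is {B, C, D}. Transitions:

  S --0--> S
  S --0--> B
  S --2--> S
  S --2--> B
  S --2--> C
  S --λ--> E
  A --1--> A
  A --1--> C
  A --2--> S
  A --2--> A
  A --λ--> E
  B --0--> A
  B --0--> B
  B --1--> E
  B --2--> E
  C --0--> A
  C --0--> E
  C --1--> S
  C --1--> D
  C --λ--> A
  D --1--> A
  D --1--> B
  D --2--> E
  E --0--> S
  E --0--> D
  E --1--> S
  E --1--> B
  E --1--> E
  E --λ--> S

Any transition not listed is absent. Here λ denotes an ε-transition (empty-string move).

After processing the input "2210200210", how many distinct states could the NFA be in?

Start: ε-closure({S}) = {S, E}.
Read '2': {S, E} → {S, A, B, C, E}.
Read '2': {S, A, B, C, E} → {S, A, B, C, E}.
Read '1': {S, A, B, C, E} → {S, A, B, C, D, E}.
Read '0': {S, A, B, C, D, E} → {S, A, B, D, E}.
Read '2': {S, A, B, D, E} → {S, A, B, C, E}.
Read '0': {S, A, B, C, E} → {S, A, B, D, E}.
Read '0': {S, A, B, D, E} → {S, A, B, D, E}.
Read '2': {S, A, B, D, E} → {S, A, B, C, E}.
Read '1': {S, A, B, C, E} → {S, A, B, C, D, E}.
Read '0': {S, A, B, C, D, E} → {S, A, B, D, E}.
That set has 5 states.

5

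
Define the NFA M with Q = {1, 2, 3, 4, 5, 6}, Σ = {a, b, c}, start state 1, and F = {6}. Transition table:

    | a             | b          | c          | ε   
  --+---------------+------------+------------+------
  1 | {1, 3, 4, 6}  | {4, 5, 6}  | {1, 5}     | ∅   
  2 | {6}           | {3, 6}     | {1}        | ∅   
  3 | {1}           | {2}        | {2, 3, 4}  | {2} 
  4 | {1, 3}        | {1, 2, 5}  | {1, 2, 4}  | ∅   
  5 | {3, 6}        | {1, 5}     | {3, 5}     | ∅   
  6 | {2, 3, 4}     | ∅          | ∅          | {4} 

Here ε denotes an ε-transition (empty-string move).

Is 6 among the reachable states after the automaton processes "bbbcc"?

No

Start in {1}.
Read 'b': {1} → {4, 5, 6}.
Read 'b': {4, 5, 6} → {1, 2, 5}.
Read 'b': {1, 2, 5} → {1, 2, 3, 4, 5, 6}.
Read 'c': {1, 2, 3, 4, 5, 6} → {1, 2, 3, 4, 5}.
Read 'c': {1, 2, 3, 4, 5} → {1, 2, 3, 4, 5}.
State 6 is not in {1, 2, 3, 4, 5}.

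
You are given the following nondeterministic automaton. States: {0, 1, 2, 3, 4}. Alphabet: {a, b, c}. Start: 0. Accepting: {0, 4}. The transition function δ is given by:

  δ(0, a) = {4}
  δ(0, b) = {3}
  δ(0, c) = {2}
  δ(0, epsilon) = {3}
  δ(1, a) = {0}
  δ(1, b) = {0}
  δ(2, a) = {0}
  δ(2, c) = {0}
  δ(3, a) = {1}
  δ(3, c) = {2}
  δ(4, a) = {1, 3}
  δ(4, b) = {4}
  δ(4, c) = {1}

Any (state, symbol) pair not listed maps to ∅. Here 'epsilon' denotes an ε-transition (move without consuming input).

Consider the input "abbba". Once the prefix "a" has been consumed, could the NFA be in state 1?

Start: ε-closure({0}) = {0, 3}.
Read 'a': {0, 3} → {1, 4}.
State 1 is in {1, 4}.

Yes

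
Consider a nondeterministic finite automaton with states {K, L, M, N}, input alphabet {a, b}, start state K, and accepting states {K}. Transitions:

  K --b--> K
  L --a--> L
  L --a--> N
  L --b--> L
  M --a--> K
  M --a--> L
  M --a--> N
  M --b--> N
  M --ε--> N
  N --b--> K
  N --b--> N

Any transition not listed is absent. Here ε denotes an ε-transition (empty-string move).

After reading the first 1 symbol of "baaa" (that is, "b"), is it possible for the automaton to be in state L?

Start in {K}.
Read 'b': {K} → {K}.
State L is not in {K}.

No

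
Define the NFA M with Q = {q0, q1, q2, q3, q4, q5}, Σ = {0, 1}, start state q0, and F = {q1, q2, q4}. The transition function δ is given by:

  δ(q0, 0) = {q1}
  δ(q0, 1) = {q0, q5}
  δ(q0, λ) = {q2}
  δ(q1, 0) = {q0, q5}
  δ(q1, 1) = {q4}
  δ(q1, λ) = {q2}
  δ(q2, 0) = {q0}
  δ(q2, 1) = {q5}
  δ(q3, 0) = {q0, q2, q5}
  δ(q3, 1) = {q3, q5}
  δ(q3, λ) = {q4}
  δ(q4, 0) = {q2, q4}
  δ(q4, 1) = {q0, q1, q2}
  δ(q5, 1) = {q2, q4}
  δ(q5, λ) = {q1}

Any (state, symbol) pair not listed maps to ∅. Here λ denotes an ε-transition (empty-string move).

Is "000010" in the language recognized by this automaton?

Yes

Start: ε-closure({q0}) = {q0, q2}.
Read '0': {q0, q2} → {q0, q1, q2}.
Read '0': {q0, q1, q2} → {q0, q1, q2, q5}.
Read '0': {q0, q1, q2, q5} → {q0, q1, q2, q5}.
Read '0': {q0, q1, q2, q5} → {q0, q1, q2, q5}.
Read '1': {q0, q1, q2, q5} → {q0, q1, q2, q4, q5}.
Read '0': {q0, q1, q2, q4, q5} → {q0, q1, q2, q4, q5}.
The final set {q0, q1, q2, q4, q5} contains the accepting states q1, q2, q4.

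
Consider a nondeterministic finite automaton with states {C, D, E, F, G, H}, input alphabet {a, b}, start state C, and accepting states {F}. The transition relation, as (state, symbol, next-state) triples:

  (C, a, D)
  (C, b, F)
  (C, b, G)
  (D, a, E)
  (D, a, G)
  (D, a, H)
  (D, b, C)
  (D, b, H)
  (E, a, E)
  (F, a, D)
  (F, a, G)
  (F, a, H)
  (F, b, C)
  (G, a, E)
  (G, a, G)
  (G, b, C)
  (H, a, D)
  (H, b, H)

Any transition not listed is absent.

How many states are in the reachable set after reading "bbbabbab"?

2

Start in {C}.
Read 'b': C→{F, G}; now {F, G}.
Read 'b': F→{C}, G→{C}; now {C}.
Read 'b': C→{F, G}; now {F, G}.
Read 'a': F→{D, G, H}, G→{E, G}; now {D, E, G, H}.
Read 'b': D→{C, H}, E→∅, G→{C}, H→{H}; now {C, H}.
Read 'b': C→{F, G}, H→{H}; now {F, G, H}.
Read 'a': F→{D, G, H}, G→{E, G}, H→{D}; now {D, E, G, H}.
Read 'b': D→{C, H}, E→∅, G→{C}, H→{H}; now {C, H}.
That set has 2 states.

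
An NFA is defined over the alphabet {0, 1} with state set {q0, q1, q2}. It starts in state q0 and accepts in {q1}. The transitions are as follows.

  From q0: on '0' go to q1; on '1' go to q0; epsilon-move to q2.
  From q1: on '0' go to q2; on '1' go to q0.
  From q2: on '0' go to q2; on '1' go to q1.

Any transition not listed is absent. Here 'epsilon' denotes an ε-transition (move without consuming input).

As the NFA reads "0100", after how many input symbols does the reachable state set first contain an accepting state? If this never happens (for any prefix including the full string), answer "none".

Start: ε-closure({q0}) = {q0, q2}.
Read '0': q0→{q1}, q2→{q2}; now {q1, q2}.
None of the earlier sets intersect F, but {q1, q2} does.

1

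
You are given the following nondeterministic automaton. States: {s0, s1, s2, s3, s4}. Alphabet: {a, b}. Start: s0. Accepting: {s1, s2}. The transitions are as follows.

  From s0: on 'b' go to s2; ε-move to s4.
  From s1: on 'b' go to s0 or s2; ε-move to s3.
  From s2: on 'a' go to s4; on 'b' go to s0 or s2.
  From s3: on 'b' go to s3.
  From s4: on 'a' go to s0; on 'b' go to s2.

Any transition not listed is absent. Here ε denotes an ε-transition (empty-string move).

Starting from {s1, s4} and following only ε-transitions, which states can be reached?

{s1, s3, s4}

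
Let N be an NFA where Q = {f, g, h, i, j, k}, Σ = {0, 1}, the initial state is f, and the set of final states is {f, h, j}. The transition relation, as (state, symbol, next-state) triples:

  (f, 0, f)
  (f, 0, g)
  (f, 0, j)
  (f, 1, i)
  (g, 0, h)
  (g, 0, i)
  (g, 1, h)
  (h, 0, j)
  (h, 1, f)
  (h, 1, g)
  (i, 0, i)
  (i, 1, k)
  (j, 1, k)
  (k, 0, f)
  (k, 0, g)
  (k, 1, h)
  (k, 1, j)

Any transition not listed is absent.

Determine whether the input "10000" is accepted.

Start in {f}.
Read '1': {f} → {i}.
Read '0': {i} → {i}.
Read '0': {i} → {i}.
Read '0': {i} → {i}.
Read '0': {i} → {i}.
The final set {i} contains no accepting state.

No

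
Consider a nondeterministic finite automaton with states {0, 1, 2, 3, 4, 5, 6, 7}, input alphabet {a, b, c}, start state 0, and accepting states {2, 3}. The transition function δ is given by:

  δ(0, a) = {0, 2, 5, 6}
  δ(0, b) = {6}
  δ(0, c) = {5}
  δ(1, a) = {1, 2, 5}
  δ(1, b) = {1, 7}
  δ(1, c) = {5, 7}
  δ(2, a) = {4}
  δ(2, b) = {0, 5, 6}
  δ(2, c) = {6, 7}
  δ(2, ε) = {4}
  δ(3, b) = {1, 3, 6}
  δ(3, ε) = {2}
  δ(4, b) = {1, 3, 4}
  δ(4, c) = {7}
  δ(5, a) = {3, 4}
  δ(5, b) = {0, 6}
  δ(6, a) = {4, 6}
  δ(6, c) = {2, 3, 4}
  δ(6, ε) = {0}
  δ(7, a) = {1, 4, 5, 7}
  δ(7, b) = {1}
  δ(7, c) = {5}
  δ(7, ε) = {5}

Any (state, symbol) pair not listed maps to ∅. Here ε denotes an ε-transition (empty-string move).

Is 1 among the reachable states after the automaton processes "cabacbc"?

No

Start in {0}.
Read 'c': {0} → {5}.
Read 'a': {5} → {2, 3, 4}.
Read 'b': {2, 3, 4} → {0, 1, 2, 3, 4, 5, 6}.
Read 'a': {0, 1, 2, 3, 4, 5, 6} → {0, 1, 2, 3, 4, 5, 6}.
Read 'c': {0, 1, 2, 3, 4, 5, 6} → {0, 2, 3, 4, 5, 6, 7}.
Read 'b': {0, 2, 3, 4, 5, 6, 7} → {0, 1, 2, 3, 4, 5, 6}.
Read 'c': {0, 1, 2, 3, 4, 5, 6} → {0, 2, 3, 4, 5, 6, 7}.
State 1 is not in {0, 2, 3, 4, 5, 6, 7}.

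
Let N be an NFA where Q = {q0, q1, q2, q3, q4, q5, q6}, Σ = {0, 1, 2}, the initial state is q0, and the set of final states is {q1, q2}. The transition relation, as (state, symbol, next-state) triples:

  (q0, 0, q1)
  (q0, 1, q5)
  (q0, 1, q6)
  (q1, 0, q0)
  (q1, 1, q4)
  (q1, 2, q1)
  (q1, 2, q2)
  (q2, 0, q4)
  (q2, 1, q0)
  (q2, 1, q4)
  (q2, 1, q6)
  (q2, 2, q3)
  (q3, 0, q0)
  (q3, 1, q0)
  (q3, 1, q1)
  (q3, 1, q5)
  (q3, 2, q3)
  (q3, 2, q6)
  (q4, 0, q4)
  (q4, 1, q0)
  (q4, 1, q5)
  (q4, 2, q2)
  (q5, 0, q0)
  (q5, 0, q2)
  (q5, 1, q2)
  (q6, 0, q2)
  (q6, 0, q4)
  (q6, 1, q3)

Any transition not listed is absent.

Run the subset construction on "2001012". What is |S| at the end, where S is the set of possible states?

Start in {q0}.
Read '2': {q0} → ∅.
The set is empty and remains empty for the remaining 6 symbols.
That set has 0 states.

0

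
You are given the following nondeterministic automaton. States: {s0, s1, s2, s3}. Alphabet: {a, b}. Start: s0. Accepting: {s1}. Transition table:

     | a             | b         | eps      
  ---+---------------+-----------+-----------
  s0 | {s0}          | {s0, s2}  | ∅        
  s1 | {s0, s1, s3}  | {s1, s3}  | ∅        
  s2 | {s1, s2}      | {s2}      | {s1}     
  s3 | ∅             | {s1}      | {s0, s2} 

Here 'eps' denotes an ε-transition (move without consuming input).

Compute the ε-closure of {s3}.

{s0, s1, s2, s3}

Begin with {s3}.
ε-move s3 → s0; add s0.
ε-move s3 → s2; add s2.
ε-move s2 → s1; add s1.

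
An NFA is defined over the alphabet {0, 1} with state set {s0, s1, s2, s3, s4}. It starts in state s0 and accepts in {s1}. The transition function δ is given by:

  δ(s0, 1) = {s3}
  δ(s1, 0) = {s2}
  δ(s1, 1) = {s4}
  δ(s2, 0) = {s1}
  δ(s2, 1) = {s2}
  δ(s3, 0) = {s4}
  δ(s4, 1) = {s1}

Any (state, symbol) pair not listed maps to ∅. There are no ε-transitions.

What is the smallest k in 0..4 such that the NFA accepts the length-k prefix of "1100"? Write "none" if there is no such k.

Start in {s0}.
Read '1': {s0} → {s3}.
Read '1': {s3} → ∅.
The set is empty and remains empty for the remaining 2 symbols.
No reachable set along the way intersects F.

none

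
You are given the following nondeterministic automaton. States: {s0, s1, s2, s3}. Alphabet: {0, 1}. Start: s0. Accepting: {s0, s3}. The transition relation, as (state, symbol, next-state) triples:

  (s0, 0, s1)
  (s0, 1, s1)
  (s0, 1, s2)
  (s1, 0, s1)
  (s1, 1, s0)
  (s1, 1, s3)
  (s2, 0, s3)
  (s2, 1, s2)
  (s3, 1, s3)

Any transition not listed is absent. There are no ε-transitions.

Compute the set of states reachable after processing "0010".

{s1}

Start in {s0}.
Read '0': s0→{s1}; now {s1}.
Read '0': s1→{s1}; now {s1}.
Read '1': s1→{s0, s3}; now {s0, s3}.
Read '0': s0→{s1}, s3→∅; now {s1}.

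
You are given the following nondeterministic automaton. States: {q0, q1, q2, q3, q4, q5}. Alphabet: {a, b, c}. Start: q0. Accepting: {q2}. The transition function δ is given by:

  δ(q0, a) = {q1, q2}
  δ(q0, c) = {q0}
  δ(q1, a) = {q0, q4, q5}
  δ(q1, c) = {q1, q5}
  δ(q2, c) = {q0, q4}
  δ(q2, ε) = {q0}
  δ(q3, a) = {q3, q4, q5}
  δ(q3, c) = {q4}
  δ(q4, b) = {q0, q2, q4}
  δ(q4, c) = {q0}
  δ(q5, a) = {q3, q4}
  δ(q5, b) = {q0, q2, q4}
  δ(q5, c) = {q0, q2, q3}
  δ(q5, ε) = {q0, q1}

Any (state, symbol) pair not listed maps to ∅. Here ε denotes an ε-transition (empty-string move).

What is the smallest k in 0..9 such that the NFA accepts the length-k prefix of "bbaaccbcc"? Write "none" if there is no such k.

none

Start in {q0}.
Read 'b': q0→∅; now ∅.
The set is empty and remains empty for the remaining 8 symbols.
No reachable set along the way intersects F.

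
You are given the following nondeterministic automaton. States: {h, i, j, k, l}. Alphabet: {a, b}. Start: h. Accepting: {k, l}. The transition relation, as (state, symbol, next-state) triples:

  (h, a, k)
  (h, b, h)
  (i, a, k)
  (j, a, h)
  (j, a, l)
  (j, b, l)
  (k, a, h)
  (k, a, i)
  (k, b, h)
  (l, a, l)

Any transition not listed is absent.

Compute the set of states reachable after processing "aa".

{h, i}

Start in {h}.
Read 'a': {h} → {k}.
Read 'a': {k} → {h, i}.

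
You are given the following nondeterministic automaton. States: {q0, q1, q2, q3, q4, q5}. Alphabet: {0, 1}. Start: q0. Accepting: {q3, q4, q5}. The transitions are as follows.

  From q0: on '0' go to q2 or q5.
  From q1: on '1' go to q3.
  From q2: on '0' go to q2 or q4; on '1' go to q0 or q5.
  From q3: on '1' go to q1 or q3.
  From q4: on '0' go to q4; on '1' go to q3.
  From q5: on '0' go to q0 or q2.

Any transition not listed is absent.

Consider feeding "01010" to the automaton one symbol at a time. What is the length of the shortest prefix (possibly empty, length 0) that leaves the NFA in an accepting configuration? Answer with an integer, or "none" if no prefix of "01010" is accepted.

1

Start in {q0}.
Read '0': {q0} → {q2, q5}.
None of the earlier sets intersect F, but {q2, q5} does.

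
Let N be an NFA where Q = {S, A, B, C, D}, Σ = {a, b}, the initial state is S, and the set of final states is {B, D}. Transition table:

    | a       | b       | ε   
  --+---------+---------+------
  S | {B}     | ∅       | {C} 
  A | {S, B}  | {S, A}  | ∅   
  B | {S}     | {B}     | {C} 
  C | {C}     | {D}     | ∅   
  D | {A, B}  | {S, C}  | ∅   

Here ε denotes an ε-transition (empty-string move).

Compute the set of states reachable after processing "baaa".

{S, B, C}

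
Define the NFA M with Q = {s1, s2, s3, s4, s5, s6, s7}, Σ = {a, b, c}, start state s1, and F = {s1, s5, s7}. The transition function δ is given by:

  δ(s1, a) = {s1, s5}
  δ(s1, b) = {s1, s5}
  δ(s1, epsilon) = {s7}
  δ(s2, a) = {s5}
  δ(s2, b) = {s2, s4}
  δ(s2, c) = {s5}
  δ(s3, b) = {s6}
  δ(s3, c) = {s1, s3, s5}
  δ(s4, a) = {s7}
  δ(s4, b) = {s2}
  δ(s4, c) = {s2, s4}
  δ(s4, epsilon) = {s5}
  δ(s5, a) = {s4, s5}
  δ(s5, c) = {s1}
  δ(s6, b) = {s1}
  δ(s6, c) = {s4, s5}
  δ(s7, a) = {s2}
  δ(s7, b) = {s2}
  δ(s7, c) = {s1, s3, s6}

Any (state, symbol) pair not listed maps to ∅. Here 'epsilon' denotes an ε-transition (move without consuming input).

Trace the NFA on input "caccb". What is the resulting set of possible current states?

Start: ε-closure({s1}) = {s1, s7}.
Read 'c': s1→∅, s7→{s1, s3, s6}; union {s1, s3, s6}; ε-closure = {s1, s3, s6, s7}.
Read 'a': s1→{s1, s5}, s3→∅, s6→∅, s7→{s2}; union {s1, s2, s5}; ε-closure = {s1, s2, s5, s7}.
Read 'c': s1→∅, s2→{s5}, s5→{s1}, s7→{s1, s3, s6}; union {s1, s3, s5, s6}; ε-closure = {s1, s3, s5, s6, s7}.
Read 'c': s1→∅, s3→{s1, s3, s5}, s5→{s1}, s6→{s4, s5}, s7→{s1, s3, s6}; union {s1, s3, s4, s5, s6}; ε-closure = {s1, s3, s4, s5, s6, s7}.
Read 'b': s1→{s1, s5}, s3→{s6}, s4→{s2}, s5→∅, s6→{s1}, s7→{s2}; union {s1, s2, s5, s6}; ε-closure = {s1, s2, s5, s6, s7}.

{s1, s2, s5, s6, s7}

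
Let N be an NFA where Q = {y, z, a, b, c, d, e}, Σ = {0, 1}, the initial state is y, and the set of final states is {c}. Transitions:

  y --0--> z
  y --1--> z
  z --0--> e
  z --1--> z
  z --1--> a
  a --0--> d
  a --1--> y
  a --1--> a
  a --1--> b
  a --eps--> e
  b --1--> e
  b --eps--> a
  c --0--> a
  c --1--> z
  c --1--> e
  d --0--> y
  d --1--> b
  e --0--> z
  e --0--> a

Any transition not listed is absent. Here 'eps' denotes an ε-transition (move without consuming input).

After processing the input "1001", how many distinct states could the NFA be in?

5

Start in {y}.
Read '1': y→{z}; now {z}.
Read '0': z→{e}; now {e}.
Read '0': e→{z, a}; union {z, a}; ε-closure = {z, a, e}.
Read '1': z→{z, a}, a→{y, a, b}, e→∅; union {y, z, a, b}; ε-closure = {y, z, a, b, e}.
That set has 5 states.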